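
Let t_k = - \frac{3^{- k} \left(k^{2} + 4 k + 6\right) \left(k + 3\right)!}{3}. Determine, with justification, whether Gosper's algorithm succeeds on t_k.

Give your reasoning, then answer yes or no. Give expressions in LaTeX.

Ratio r(k) = (k + 4)*(4*k + (k + 1)**2 + 10)/(3*(k**2 + 4*k + 6)).
Normal form (A,B,C) = (k/3 + 4/3, 1, k**2 + 4*k + 6).
Need (k/3 + 4/3)·f(k+1) − (1)·f(k) = k**2 + 4*k + 6.
From deg A=1, deg B=0, deg C=2: d=1.
Coefficient equations give f(k) = 3*(k + 2).
So s_k = (B(k−1)f/C)·t_k = (3*(k + 2)/(k**2 + 4*k + 6))·t_k = -(k + 2)*factorial(k + 3)/3**k.
Check: Δs_k = -(k**2 + 4*k + 6)*factorial(k + 3)/(3*3**k). ✓

Yes. s_k = - 3^{- k} \left(k + 2\right) \left(k + 3\right)!.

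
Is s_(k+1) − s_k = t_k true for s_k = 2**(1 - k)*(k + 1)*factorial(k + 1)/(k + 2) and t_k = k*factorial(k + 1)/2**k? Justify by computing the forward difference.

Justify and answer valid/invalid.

Invalid: residual -(k**2 + 2*k - 2)*factorial(k + 1)/(2**k*(k + 2)*(k + 3)) ≠ 0.

s_(k+1) = (k + 2)*factorial(k + 2)/(2**k*(k + 3))
s_(k+1) − s_k = (k**3 + 4*k**2 + 4*k + 2)*factorial(k + 1)/(2**k*(k + 2)*(k + 3))
(s_(k+1) − s_k) − t_k = -(k**2 + 2*k - 2)*factorial(k + 1)/(2**k*(k + 2)*(k + 3))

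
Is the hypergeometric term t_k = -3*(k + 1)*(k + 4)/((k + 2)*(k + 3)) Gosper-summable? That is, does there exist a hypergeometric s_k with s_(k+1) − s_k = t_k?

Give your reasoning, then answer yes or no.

The ratio is (k + 2)**2*(k + 5)/((k + 1)*(k + 4)**2).
Factor: A=k + 2; B=k + 4; C=k**2 + 5*k + 4.
Need (k + 2)·f(k+1) − (k + 3)·f(k) = k**2 + 5*k + 4.
deg f ≤ 2 (via 1,1,2).
Coefficient equations give f(k) = k*(k + 1).
Then R = B(k−1)f/C = k*(k + 3)/(k + 4), so s_k = R(k)·t_k = 3*k*(-k - 1)/(k + 2).
Check: Δs_k = 3*(-k**2 - 5*k - 4)/(k**2 + 5*k + 6). ✓

Yes. s_k = 3*k*(-k - 1)/(k + 2).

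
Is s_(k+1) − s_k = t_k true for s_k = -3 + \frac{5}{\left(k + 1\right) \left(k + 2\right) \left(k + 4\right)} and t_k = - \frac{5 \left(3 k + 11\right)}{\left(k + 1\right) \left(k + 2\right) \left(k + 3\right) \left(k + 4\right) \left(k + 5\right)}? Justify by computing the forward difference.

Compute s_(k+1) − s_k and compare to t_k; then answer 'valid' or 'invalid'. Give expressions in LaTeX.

valid; difference matches t_k

s_(k+1) = -3 + 5/((k + 2)*(k + 3)*(k + 5))
s_(k+1) − s_k = 5*(-3*k - 11)/(k**5 + 15*k**4 + 85*k**3 + 225*k**2 + 274*k + 120)
(s_(k+1) − s_k) − t_k = 0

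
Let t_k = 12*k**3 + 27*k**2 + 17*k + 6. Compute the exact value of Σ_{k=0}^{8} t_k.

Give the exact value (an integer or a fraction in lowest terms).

Σ = 21726

Compute t_(k+1)/t_k: get (12*k**3 + 63*k**2 + 107*k + 62)/(12*k**3 + 27*k**2 + 17*k + 6).
Factor: A=1; B=1; C=k**3 + 9*k**2/4 + 17*k/12 + 1/2.
f must satisfy (1)·f(k+1) − (1)·f(k) = k**3 + 9*k**2/4 + 17*k/12 + 1/2.
deg f ≤ 4 (via 0,0,3).
Coefficient equations give f(k) = k*(3*k**3 + 3*k**2 - 2*k + 2)/12.
So s_k = (B(k−1)f/C)·t_k = (k*(3*k**3 + 3*k**2 - 2*k + 2)/(12*k**3 + 27*k**2 + 17*k + 6))·t_k = k*(3*k**3 + 3*k**2 - 2*k + 2).
Verify: 12*k**3 + 27*k**2 + 17*k + 6 matches t_k.
Telescoping: Σ = s_(9) − s_(0) = 21726 − (0) = 21726.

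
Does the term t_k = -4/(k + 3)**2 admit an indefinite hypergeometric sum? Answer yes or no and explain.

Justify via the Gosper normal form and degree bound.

Step 1: r(k) = (k + 3)**2/(k + 4)**2.
A = k**2 + 6*k + 9, B = k**2 + 8*k + 16, C = 1.
Key eq: (k**2 + 6*k + 9)·f(k+1) = (k**2 + 6*k + 9)·f(k) + (1).
Bound: deg f ≤ 0.
f = c0 ⇒ A·f(k+1) − B(k−1)·f(k) − C = -1. The system {-1 = 0} is inconsistent; no antidifference.

No — t_k has no hypergeometric antidifference.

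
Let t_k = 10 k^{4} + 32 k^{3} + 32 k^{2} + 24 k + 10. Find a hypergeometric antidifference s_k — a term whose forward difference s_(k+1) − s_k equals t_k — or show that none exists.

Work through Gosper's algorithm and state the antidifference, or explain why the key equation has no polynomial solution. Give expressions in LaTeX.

Ratio r(k) = (5*k**4 + 36*k**3 + 94*k**2 + 112*k + 54)/(5*k**4 + 16*k**3 + 16*k**2 + 12*k + 5).
Normal form (A,B,C) = (1, 1, k**4 + 16*k**3/5 + 16*k**2/5 + 12*k/5 + 1).
Need (1)·f(k+1) − (1)·f(k) = k**4 + 16*k**3/5 + 16*k**2/5 + 12*k/5 + 1.
Bound: deg f ≤ 5.
Solve for f: f(k) = k*(2*k**4 + 3*k**3 - 2*k**2 + 4*k + 3)/10 (degree 5 ≤ 5).
Then R = B(k−1)f/C = k*(2*k**4 + 3*k**3 - 2*k**2 + 4*k + 3)/(2*(5*k**4 + 16*k**3 + 16*k**2 + 12*k + 5)), so s_k = R(k)·t_k = k*(2*k**4 + 3*k**3 - 2*k**2 + 4*k + 3).
Verify: 10*k**4 + 32*k**3 + 32*k**2 + 24*k + 10 matches t_k.

s_k = k \left(2 k^{4} + 3 k^{3} - 2 k^{2} + 4 k + 3\right)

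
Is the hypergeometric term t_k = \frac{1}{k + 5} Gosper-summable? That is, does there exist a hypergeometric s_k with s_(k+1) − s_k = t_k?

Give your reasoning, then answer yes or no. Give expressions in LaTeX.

No. Not Gosper-summable.

The ratio is (k + 5)/(k + 6).
A = k + 5, B = k + 6, C = 1.
Need (k + 5)·f(k+1) − (k + 5)·f(k) = 1.
Degrees (1,1,0) ⇒ d ≤ 0.
Write f(k) = c0. Then LHS − RHS = -1, requiring -1 = 0: contradictory. No certificate.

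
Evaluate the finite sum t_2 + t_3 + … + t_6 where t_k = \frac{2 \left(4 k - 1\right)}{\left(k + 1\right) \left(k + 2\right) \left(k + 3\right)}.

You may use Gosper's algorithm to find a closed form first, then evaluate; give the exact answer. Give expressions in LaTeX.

Compute t_(k+1)/t_k: get (k + 1)*(4*k + 3)/((k + 4)*(4*k - 1)).
A = k + 1, B = k + 4, C = k - 1/4.
f must satisfy (k + 1)·f(k+1) − (k + 3)·f(k) = k - 1/4.
deg f ≤ 2 (via 1,1,1).
A polynomial solution: f(k) = k*(3*k - 7)/16.
So s_k = (B(k−1)f/C)·t_k = (k*(k + 3)*(3*k - 7)/(4*(4*k - 1)))·t_k = k*(3*k - 7)/(2*(k + 1)*(k + 2)).
Δs = 2*(4*k - 1)/(k**3 + 6*k**2 + 11*k + 6), as required.
Evaluate s at k=7 and k=2: 49/72 and -1/12; difference 55/72.

Σ = 55/72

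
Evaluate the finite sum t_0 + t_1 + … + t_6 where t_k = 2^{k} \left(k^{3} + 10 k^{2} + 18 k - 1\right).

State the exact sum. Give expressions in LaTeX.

Σ = 65027

r(k) = 2*(k**3 + 13*k**2 + 41*k + 28)/(k**3 + 10*k**2 + 18*k - 1) after simplifying.
Take A(k)=2, B(k)=1, C(k)=k**3 + 10*k**2 + 18*k - 1.
f must satisfy (2)·f(k+1) − (1)·f(k) = k**3 + 10*k**2 + 18*k - 1.
From deg A=0, deg B=0, deg C=3: d=3.
A polynomial solution: f(k) = k**3 + 4*k**2 - 4*k - 3.
So s_k = (B(k−1)f/C)·t_k = ((k**3 + 4*k**2 - 4*k - 3)/(k**3 + 10*k**2 + 18*k - 1))·t_k = 2**k*(k**3 + 4*k**2 - 4*k - 3).
Verify: 2**k*(k**3 + 10*k**2 + 18*k - 1) matches t_k.
Sum = s_(7) − s_(0); s_(7) = 65024, s_(0) = -3 ⇒ 65027.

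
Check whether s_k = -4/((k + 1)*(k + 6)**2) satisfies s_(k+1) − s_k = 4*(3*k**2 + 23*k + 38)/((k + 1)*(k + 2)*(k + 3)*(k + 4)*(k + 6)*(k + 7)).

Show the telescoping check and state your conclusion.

s_(k+1) = -4/((k + 2)*(k + 7)**2)
s_(k+1) − s_k = -4/((k + 2)*(k + 7)**2) + 4/((k + 1)*(k + 6)**2)
(s_(k+1) − s_k) − t_k = 24*(-2*k**3 - 27*k**2 - 113*k - 142)/(k**8 + 36*k**7 + 548*k**6 + 4582*k**5 + 22863*k**4 + 69134*k**3 + 122412*k**2 + 114408*k + 42336)

Invalid: residual 24*(-2*k**3 - 27*k**2 - 113*k - 142)/(k**8 + 36*k**7 + 548*k**6 + 4582*k**5 + 22863*k**4 + 69134*k**3 + 122412*k**2 + 114408*k + 42336) ≠ 0.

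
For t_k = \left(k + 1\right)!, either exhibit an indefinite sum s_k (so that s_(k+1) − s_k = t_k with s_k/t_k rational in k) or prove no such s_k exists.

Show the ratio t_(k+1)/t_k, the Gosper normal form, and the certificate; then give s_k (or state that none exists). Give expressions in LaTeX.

none — t_k is not Gosper-summable

t_(k+1)/t_k = k + 2.
Gosper form: A/B · C(k+1)/C(k) with A=k + 2, B=1, C=1.
Set up (k + 2)·f(k+1) − (1)·f(k) − (1) = 0.
From deg A=1, deg B=0, deg C=0: d=-1.
Bound -1 < 0, so the key equation has no polynomial solution.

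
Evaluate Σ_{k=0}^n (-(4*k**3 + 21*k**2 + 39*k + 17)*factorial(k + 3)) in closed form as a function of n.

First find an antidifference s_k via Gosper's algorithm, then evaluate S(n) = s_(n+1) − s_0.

Ratio r(k) = (4*k**4 + 49*k**3 + 225*k**2 + 453*k + 324)/(4*k**3 + 21*k**2 + 39*k + 17).
So A=k + 4 and B=1, with C=k**3 + 21*k**2/4 + 39*k/4 + 17/4.
Set up (k + 4)·f(k+1) − (1)·f(k) − (k**3 + 21*k**2/4 + 39*k/4 + 17/4) = 0.
deg f ≤ 2 (via 1,0,3).
Solve for f: f(k) = (4*k**2 + k - 1)/4 (degree 2 ≤ 2).
So s_k = (B(k−1)f/C)·t_k = ((4*k**2 + k - 1)/(4*k**3 + 21*k**2 + 39*k + 17))·t_k = -(4*k**2 + k - 1)*factorial(k + 3).
Check: Δs_k = -(4*k**3 + 21*k**2 + 39*k + 17)*factorial(k + 3). ✓
Σ_(k=0)^n t_k = s_(n+1) − s_(0) = (-(4*n**2 + 9*n + 4)*factorial(n + 4)) − (6), i.e. -4*n**2*factorial(n + 4) - 9*n*factorial(n + 4) - 4*factorial(n + 4) - 6.

S(n) = -4*n**2*factorial(n + 4) - 9*n*factorial(n + 4) - 4*factorial(n + 4) - 6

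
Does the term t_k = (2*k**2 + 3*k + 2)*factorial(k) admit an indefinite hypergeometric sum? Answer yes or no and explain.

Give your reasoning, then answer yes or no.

Yes. s_k = (2*k + 1)*factorial(k).

Ratio r(k) = (k + 1)*(3*k + 2*(k + 1)**2 + 5)/(2*k**2 + 3*k + 2).
Gosper form: A/B · C(k+1)/C(k) with A=k + 1, B=1, C=k**2 + 3*k/2 + 1.
Solve (k + 1)·f(k+1) − (1)·f(k) = k**2 + 3*k/2 + 1.
Bound: deg f ≤ 1.
Coefficient equations give f(k) = (2*k + 1)/2.
Get s_k = R·t_k = (2*k + 1)*factorial(k) with R(k) = B(k−1)f(k)/C(k) = (2*k + 1)/(2*k**2 + 3*k + 2).
s_(k+1) − s_k = (2*k**2 + 3*k + 2)*factorial(k) = t_k.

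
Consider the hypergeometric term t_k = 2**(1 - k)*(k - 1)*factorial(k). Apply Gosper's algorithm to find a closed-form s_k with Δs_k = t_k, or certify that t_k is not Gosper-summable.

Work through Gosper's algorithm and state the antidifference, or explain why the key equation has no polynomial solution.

Compute t_(k+1)/t_k: get k*(k + 1)/(2*(k - 1)).
Take A(k)=k/2 + 1/2, B(k)=1, C(k)=k - 1.
f must satisfy (k/2 + 1/2)·f(k+1) − (1)·f(k) = k - 1.
From deg A=1, deg B=0, deg C=1: d=0.
Match coefficients ⇒ f(k) = 2.
Then R = B(k−1)f/C = 2/(k - 1), so s_k = R(k)·t_k = 2**(2 - k)*factorial(k).
Check: Δs_k = 2**(1 - k)*(k - 1)*factorial(k). ✓

s_k = 2**(2 - k)*factorial(k)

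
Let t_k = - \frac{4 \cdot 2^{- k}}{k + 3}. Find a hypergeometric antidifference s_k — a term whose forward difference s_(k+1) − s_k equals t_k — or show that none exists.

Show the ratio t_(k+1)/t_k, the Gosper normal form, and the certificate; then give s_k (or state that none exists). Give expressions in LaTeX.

t_(k+1)/t_k = (k + 3)/(2*(k + 4)).
Gosper form: A/B · C(k+1)/C(k) with A=k/2 + 3/2, B=k + 4, C=1.
Key eq: (k/2 + 3/2)·f(k+1) = (k + 3)·f(k) + (1).
Degrees (1,1,0) ⇒ d ≤ -1.
Negative degree bound (-1): no f exists, t_k not Gosper-summable.

none — t_k is not Gosper-summable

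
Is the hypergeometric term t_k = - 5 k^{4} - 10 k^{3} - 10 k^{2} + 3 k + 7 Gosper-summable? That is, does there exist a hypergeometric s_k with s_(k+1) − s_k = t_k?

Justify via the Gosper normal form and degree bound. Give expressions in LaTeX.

r(k) = (5*k**4 + 30*k**3 + 70*k**2 + 67*k + 15)/(5*k**4 + 10*k**3 + 10*k**2 - 3*k - 7) after simplifying.
Factor: A=1; B=1; C=k**4 + 2*k**3 + 2*k**2 - 3*k/5 - 7/5.
Need (1)·f(k+1) − (1)·f(k) = k**4 + 2*k**3 + 2*k**2 - 3*k/5 - 7/5.
Bound: deg f ≤ 5.
Solve for f: f(k) = k*(k**4 - 4*k - 4)/5 (degree 5 ≤ 5).
So s_k = (B(k−1)f/C)·t_k = (k*(k**4 - 4*k - 4)/(5*k**4 + 10*k**3 + 10*k**2 - 3*k - 7))·t_k = k*(-k**4 + 4*k + 4).
Verify: -5*k**4 - 10*k**3 - 10*k**2 + 3*k + 7 matches t_k.

Yes. s_k = k \left(- k^{4} + 4 k + 4\right).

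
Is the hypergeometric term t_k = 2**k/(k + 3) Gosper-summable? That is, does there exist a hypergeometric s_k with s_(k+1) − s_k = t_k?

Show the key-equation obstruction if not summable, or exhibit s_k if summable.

r(k) = 2*(k + 3)/(k + 4) after simplifying.
Normal form (A,B,C) = (2*k + 6, k + 4, 1).
f must satisfy (2*k + 6)·f(k+1) − (k + 3)·f(k) = 1.
deg f ≤ -1 (via 1,1,0).
deg f ≤ -1 is impossible — no certificate.

No — t_k has no hypergeometric antidifference.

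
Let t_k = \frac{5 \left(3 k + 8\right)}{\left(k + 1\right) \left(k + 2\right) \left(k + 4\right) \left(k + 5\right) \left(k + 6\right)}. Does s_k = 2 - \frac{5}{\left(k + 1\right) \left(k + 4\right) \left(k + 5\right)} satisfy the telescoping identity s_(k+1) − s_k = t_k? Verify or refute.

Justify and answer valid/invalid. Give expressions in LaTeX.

valid (s_(k+1) − s_k reduces to t_k)

s_(k+1) = 2 - 5/((k + 2)*(k + 5)*(k + 6))
s_(k+1) − s_k = 5*(3*k + 8)/(k**5 + 18*k**4 + 121*k**3 + 372*k**2 + 508*k + 240)
(s_(k+1) − s_k) − t_k = 0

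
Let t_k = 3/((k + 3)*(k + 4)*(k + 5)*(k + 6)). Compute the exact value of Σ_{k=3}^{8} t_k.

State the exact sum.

r(k) = (k + 3)/(k + 7) after simplifying.
Gosper form: A/B · C(k+1)/C(k) with A=k + 3, B=k + 7, C=1.
Set up (k + 3)·f(k+1) − (k + 6)·f(k) − (1) = 0.
From deg A=1, deg B=1, deg C=0: d=3.
A polynomial solution: f(k) = k*(k**2 + 12*k + 47)/180.
Get s_k = R·t_k = k*(k**2 + 12*k + 47)/(60*(k + 3)*(k + 4)*(k + 5)) with R(k) = B(k−1)f(k)/C(k) = k*(k + 6)*(k**2 + 12*k + 47)/180.
s_(k+1) − s_k = 3/(k**4 + 18*k**3 + 119*k**2 + 342*k + 360) = t_k.
Telescoping: Σ = s_(9) − s_(3) = 59/3640 − (23/1680) = 11/4368.

Σ = 11/4368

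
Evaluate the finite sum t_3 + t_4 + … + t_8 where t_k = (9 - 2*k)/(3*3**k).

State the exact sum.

Σ = 734/19683

Compute t_(k+1)/t_k: get (2*k - 7)/(3*(2*k - 9)).
Gosper form: A/B · C(k+1)/C(k) with A=1/3, B=1, C=k - 9/2.
Need (1/3)·f(k+1) − (1)·f(k) = k - 9/2.
Bound: deg f ≤ 1.
Coefficient equations give f(k) = -3*(k - 4)/2.
Certificate R = B(k−1)f/C = -3*(k - 4)/(2*k - 9) gives s_k = (k - 4)/3**k.
s_(k+1) − s_k = (9 - 2*k)/(3*3**k) = t_k.
Telescoping: Σ = s_(9) − s_(3) = 5/19683 − (-1/27) = 734/19683.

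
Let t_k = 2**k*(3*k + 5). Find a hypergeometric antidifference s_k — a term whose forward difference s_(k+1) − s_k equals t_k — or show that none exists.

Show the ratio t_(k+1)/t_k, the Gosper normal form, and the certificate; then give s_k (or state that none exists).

s_k = 2**k*(3*k - 1)

Ratio r(k) = 2*(3*k + 8)/(3*k + 5).
A = 2, B = 1, C = k + 5/3.
Solve (2)·f(k+1) − (1)·f(k) = k + 5/3.
deg f ≤ 1 (via 0,0,1).
Match coefficients ⇒ f(k) = (3*k - 1)/3.
Then R = B(k−1)f/C = (3*k - 1)/(3*k + 5), so s_k = R(k)·t_k = 2**k*(3*k - 1).
Δs = 2**k*(3*k + 5), as required.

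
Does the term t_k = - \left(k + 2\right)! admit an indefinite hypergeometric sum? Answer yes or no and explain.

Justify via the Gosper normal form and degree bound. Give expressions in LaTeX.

No; the degree bound rules out any f.

t_(k+1)/t_k = k + 3.
So A=k + 3 and B=1, with C=1.
Solve (k + 3)·f(k+1) − (1)·f(k) = 1.
Bound: deg f ≤ -1.
Bound -1 < 0, so the key equation has no polynomial solution.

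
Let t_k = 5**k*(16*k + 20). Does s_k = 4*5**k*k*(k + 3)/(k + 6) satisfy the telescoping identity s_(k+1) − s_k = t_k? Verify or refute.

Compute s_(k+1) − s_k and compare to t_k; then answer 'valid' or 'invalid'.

Invalid: residual 5**k*(-48*k**2 - 336*k - 360)/(k**2 + 13*k + 42) ≠ 0.

s_(k+1) = 20*5**k*(k + 1)*(k + 4)/(k + 7)
s_(k+1) − s_k = 5**k*(16*k**3 + 180*k**2 + 596*k + 480)/(k**2 + 13*k + 42)
(s_(k+1) − s_k) − t_k = 5**k*(-48*k**2 - 336*k - 360)/(k**2 + 13*k + 42)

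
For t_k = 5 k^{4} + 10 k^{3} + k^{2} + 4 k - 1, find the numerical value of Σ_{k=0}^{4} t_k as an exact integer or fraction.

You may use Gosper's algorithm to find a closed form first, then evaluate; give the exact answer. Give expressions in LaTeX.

Σ = 2835

t_(k+1)/t_k = (5*k**4 + 30*k**3 + 61*k**2 + 56*k + 19)/(5*k**4 + 10*k**3 + k**2 + 4*k - 1).
So A=1 and B=1, with C=k**4 + 2*k**3 + k**2/5 + 4*k/5 - 1/5.
Key eq: (1)·f(k+1) = (1)·f(k) + (k**4 + 2*k**3 + k**2/5 + 4*k/5 - 1/5).
Bound: deg f ≤ 5.
Coefficient equations give f(k) = k*(k**2 - k + 1)*(k**2 + k - 3)/5.
Get s_k = R·t_k = k*(k**4 - 3*k**2 + 4*k - 3) with R(k) = B(k−1)f(k)/C(k) = k*(k**2 - k + 1)*(k**2 + k - 3)/(5*k**4 + 10*k**3 + k**2 + 4*k - 1).
Verify: 5*k**4 + 10*k**3 + k**2 + 4*k - 1 matches t_k.
Σ_(k=0)^(4) t_k = s_(5) − s_(0) = 2835 − (0) = 2835.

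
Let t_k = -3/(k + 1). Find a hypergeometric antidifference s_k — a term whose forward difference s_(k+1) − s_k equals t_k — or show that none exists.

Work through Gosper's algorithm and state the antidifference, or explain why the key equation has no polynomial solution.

none — t_k is not Gosper-summable

Ratio r(k) = (k + 1)/(k + 2).
So A=k + 1 and B=k + 2, with C=1.
Solve (k + 1)·f(k+1) − (k + 1)·f(k) = 1.
deg f ≤ 0 (via 1,1,0).
f = c0 ⇒ A·f(k+1) − B(k−1)·f(k) − C = -1. The system {-1 = 0} is inconsistent; no antidifference.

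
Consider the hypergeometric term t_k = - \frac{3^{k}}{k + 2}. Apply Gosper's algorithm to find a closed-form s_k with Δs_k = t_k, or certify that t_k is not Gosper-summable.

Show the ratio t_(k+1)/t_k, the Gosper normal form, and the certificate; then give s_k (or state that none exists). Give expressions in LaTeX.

t_(k+1)/t_k = 3*(k + 2)/(k + 3).
Take A(k)=3*k + 6, B(k)=k + 3, C(k)=1.
Need (3*k + 6)·f(k+1) − (k + 2)·f(k) = 1.
d = -1 from the (1,1,0) case.
Bound -1 < 0, so the key equation has no polynomial solution.

not Gosper-summable; s_k does not exist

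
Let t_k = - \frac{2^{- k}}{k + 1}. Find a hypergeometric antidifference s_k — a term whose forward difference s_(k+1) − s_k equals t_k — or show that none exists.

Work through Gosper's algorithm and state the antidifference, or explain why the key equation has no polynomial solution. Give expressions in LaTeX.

Compute t_(k+1)/t_k: get (k + 1)/(2*(k + 2)).
Normal form (A,B,C) = (k/2 + 1/2, k + 2, 1).
Need (k/2 + 1/2)·f(k+1) − (k + 1)·f(k) = 1.
Bound: deg f ≤ -1.
d = -1 < 0 ⇒ no nonzero polynomial f; not summable.

none — t_k is not Gosper-summable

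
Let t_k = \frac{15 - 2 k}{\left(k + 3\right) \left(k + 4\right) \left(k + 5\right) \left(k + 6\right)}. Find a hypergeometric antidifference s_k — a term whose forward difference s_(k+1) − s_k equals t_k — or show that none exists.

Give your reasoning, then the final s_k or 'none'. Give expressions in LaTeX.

s_k = \frac{k \left(k^{2} + 12 k + 62\right)}{15 \left(k + 3\right) \left(k + 4\right) \left(k + 5\right)}

Compute t_(k+1)/t_k: get (k + 3)*(2*k - 13)/((k + 7)*(2*k - 15)).
Take A(k)=k + 3, B(k)=k + 7, C(k)=k - 15/2.
Set up (k + 3)·f(k+1) − (k + 6)·f(k) − (k - 15/2) = 0.
Degrees (1,1,1) ⇒ d ≤ 3.
Solving with deg f ≤ 3: f(k) = -k*(k**2 + 12*k + 62)/30.
Get s_k = R·t_k = k*(k**2 + 12*k + 62)/(15*(k + 3)*(k + 4)*(k + 5)) with R(k) = B(k−1)f(k)/C(k) = -k*(k + 6)*(k**2 + 12*k + 62)/(15*(2*k - 15)).
Check: Δs_k = (15 - 2*k)/(k**4 + 18*k**3 + 119*k**2 + 342*k + 360). ✓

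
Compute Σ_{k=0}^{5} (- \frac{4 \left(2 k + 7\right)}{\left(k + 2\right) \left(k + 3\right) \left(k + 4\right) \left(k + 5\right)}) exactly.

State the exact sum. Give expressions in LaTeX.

t_(k+1)/t_k = (k + 2)*(2*k + 9)/((k + 6)*(2*k + 7)).
Gosper form: A/B · C(k+1)/C(k) with A=k + 2, B=k + 6, C=k + 7/2.
Key eq: (k + 2)·f(k+1) = (k + 5)·f(k) + (k + 7/2).
Bound: deg f ≤ 3.
Solving with deg f ≤ 3: f(k) = k*(k + 3)*(k + 6)/16.
Get s_k = R·t_k = k*(-k - 6)/(2*(k**2 + 6*k + 8)) with R(k) = B(k−1)f(k)/C(k) = k*(k + 3)*(k + 5)*(k + 6)/(8*(2*k + 7)).
Check: Δs_k = 4*(-2*k - 7)/(k**4 + 14*k**3 + 71*k**2 + 154*k + 120). ✓
Telescoping: Σ = s_(6) − s_(0) = -9/20 − (0) = -9/20.

Σ = -9/20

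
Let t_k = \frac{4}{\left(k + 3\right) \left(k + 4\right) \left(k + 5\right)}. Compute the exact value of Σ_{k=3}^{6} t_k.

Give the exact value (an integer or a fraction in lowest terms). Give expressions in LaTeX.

Σ = 34/1155

r(k) = (k + 3)/(k + 6) after simplifying.
Normal form (A,B,C) = (k + 3, k + 6, 1).
f must satisfy (k + 3)·f(k+1) − (k + 5)·f(k) = 1.
d = 2 from the (1,1,0) case.
Solving with deg f ≤ 2: f(k) = k*(k + 7)/24.
Then R = B(k−1)f/C = k*(k + 5)*(k + 7)/24, so s_k = R(k)·t_k = k*(k + 7)/(6*(k + 3)*(k + 4)).
Verify: 4/(k**3 + 12*k**2 + 47*k + 60) matches t_k.
Sum = s_(7) − s_(3); s_(7) = 49/330, s_(3) = 5/42 ⇒ 34/1155.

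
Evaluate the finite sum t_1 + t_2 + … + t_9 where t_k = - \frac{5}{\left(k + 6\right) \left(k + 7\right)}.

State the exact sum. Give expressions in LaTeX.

t_(k+1)/t_k = (k + 6)/(k + 8).
Take A(k)=k + 6, B(k)=k + 8, C(k)=1.
f must satisfy (k + 6)·f(k+1) − (k + 7)·f(k) = 1.
Degrees (1,1,0) ⇒ d ≤ 1.
Match coefficients ⇒ f(k) = k/6.
R(k) = B(k−1)·f(k)/C(k) = k*(k + 7)/6; s_k = R·t_k = -5*k/(6*k + 36).
Δs = -5/(k**2 + 13*k + 42), as required.
Σ_(k=1)^(9) t_k = s_(10) − s_(1) = -25/48 − (-5/42) = -45/112.

Σ = -45/112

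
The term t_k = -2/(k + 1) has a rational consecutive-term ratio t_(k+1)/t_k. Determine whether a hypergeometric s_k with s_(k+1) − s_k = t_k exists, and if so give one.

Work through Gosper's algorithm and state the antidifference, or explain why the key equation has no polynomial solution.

Step 1: r(k) = (k + 1)/(k + 2).
Gosper form: A/B · C(k+1)/C(k) with A=k + 1, B=k + 2, C=1.
Set up (k + 1)·f(k+1) − (k + 1)·f(k) − (1) = 0.
Degrees (1,1,0) ⇒ d ≤ 0.
Generic f = c0 gives residual -1; -1 = 0 cannot hold, so t_k is not Gosper-summable.

no hypergeometric antidifference exists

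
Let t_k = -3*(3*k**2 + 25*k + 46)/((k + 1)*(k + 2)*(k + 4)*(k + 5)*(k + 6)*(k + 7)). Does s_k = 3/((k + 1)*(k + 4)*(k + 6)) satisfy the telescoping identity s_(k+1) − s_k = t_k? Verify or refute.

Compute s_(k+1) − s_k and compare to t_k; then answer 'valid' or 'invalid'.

valid; difference matches t_k

s_(k+1) = 3/((k + 2)*(k + 5)*(k + 7))
s_(k+1) − s_k = 3/((k + 2)*(k + 5)*(k + 7)) - 3/((k + 1)*(k + 4)*(k + 6))
(s_(k+1) − s_k) − t_k = 0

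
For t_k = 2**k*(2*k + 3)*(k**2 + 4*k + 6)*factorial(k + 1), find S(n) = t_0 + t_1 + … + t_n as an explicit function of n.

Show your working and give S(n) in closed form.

S(n) = 2*2**n*n**4*factorial(n) + 14*2**n*n**3*factorial(n) + 38*2**n*n**2*factorial(n) + 46*2**n*n*factorial(n) + 20*2**n*factorial(n) - 2

Ratio r(k) = 2*(k + 2)*(2*k + 5)*(4*k + (k + 1)**2 + 10)/((2*k + 3)*(k**2 + 4*k + 6)).
Factor: A=2*k + 4; B=1; C=k**3 + 11*k**2/2 + 12*k + 9.
Key eq: (2*k + 4)·f(k+1) = (1)·f(k) + (k**3 + 11*k**2/2 + 12*k + 9).
Bound: deg f ≤ 2.
Solve for f: f(k) = (k**2 + 2*k + 2)/2 (degree 2 ≤ 2).
So s_k = (B(k−1)f/C)·t_k = ((k**2 + 2*k + 2)/((2*k + 3)*(k**2 + 4*k + 6)))·t_k = 2**k*(k**2 + 2*k + 2)*factorial(k + 1).
Δs = 2**k*(2*k + 3)*(k**2 + 4*k + 6)*factorial(k + 1), as required.
Σ_(k=0)^n t_k = s_(n+1) − s_(0) = (2**(n + 1)*(n**2 + 4*n + 5)*factorial(n + 2)) − (2), i.e. 2*2**n*n**4*factorial(n) + 14*2**n*n**3*factorial(n) + 38*2**n*n**2*factorial(n) + 46*2**n*n*factorial(n) + 20*2**n*factorial(n) - 2.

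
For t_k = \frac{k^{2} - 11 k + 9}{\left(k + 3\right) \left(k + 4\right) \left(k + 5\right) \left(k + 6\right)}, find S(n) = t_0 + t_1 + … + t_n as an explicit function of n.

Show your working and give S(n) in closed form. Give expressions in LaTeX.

The ratio is -(k + 3)*(11*k - (k + 1)**2 + 2)/((k + 7)*(k**2 - 11*k + 9)).
So A=k + 3 and B=k + 7, with C=k**2 - 11*k + 9.
Key eq: (k + 3)·f(k+1) = (k + 6)·f(k) + (k**2 - 11*k + 9).
Degrees (1,1,2) ⇒ d ≤ 3.
Solving with deg f ≤ 3: f(k) = k*(k**2 - 18*k + 107)/30.
R(k) = B(k−1)·f(k)/C(k) = k*(k + 6)*(k**2 - 18*k + 107)/(30*(k**2 - 11*k + 9)); s_k = R·t_k = k*(k**2 - 18*k + 107)/(30*(k + 3)*(k + 4)*(k + 5)).
s_(k+1) − s_k = (k**2 - 11*k + 9)/(k**4 + 18*k**3 + 119*k**2 + 342*k + 360) = t_k.
Evaluate: s_(n+1) = (n**3 - 15*n**2 + 74*n + 90)/(30*(n**3 + 15*n**2 + 74*n + 120)); subtract s_(0) = 0 ⇒ S(n) = (n**3 - 15*n**2 + 74*n + 90)/(30*(n**3 + 15*n**2 + 74*n + 120)).

S(n) = \frac{n^{3} - 15 n^{2} + 74 n + 90}{30 \left(n^{3} + 15 n^{2} + 74 n + 120\right)}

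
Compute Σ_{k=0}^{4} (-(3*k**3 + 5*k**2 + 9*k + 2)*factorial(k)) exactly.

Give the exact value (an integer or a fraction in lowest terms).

Ratio r(k) = (3*k**4 + 17*k**3 + 42*k**2 + 47*k + 19)/(3*k**3 + 5*k**2 + 9*k + 2).
Factor: A=k + 1; B=1; C=k**3 + 5*k**2/3 + 3*k + 2/3.
Need (k + 1)·f(k+1) − (1)·f(k) = k**3 + 5*k**2/3 + 3*k + 2/3.
From deg A=1, deg B=0, deg C=3: d=2.
Coefficient equations give f(k) = (3*k**2 - k + 1)/3.
Then R = B(k−1)f/C = (3*k**2 - k + 1)/(3*k**3 + 5*k**2 + 9*k + 2), so s_k = R(k)·t_k = -(3*k**2 - k + 1)*factorial(k).
s_(k+1) − s_k = -(3*k**3 + 5*k**2 + 9*k + 2)*factorial(k) = t_k.
Evaluate s at k=5 and k=0: -8520 and -1; difference -8519.

Σ = -8519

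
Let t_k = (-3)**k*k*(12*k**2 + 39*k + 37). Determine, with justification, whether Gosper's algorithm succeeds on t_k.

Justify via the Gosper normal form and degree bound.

Yes. s_k = (-3)**k*(-3*k**3 - 3*k**2 + 2*k + 3).

Ratio r(k) = 3*(-12*k**3 - 75*k**2 - 151*k - 88)/(k*(12*k**2 + 39*k + 37)).
So A=-3 and B=1, with C=k**3 + 13*k**2/4 + 37*k/12.
Need (-3)·f(k+1) − (1)·f(k) = k**3 + 13*k**2/4 + 37*k/12.
Bound: deg f ≤ 3.
Coefficient equations give f(k) = -(3*k**3 + 3*k**2 - 2*k - 3)/12.
R(k) = B(k−1)·f(k)/C(k) = -(3*k**3 + 3*k**2 - 2*k - 3)/(k*(12*k**2 + 39*k + 37)); s_k = R·t_k = (-3)**k*(-3*k**3 - 3*k**2 + 2*k + 3).
s_(k+1) − s_k = (-3)**k*k*(12*k**2 + 39*k + 37) = t_k.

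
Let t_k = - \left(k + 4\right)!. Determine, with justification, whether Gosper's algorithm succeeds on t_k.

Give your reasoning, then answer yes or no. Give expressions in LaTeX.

Compute t_(k+1)/t_k: get k + 5.
Normal form (A,B,C) = (k + 5, 1, 1).
Set up (k + 5)·f(k+1) − (1)·f(k) − (1) = 0.
Degrees (1,0,0) ⇒ d ≤ -1.
Bound -1 < 0, so the key equation has no polynomial solution.

No — negative degree bound, so no certificate f.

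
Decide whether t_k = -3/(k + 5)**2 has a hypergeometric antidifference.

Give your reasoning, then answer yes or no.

No — the linear system for f has no solution.

Step 1: r(k) = (k + 5)**2/(k + 6)**2.
So A=k**2 + 10*k + 25 and B=k**2 + 12*k + 36, with C=1.
Set up (k**2 + 10*k + 25)·f(k+1) − (k**2 + 10*k + 25)·f(k) − (1) = 0.
d = 0 from the (2,2,0) case.
Generic f = c0 gives residual -1; -1 = 0 cannot hold, so t_k is not Gosper-summable.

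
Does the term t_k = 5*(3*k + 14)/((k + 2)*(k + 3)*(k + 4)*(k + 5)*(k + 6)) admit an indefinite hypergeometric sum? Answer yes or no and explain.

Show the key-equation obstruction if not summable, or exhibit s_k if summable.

Yes. s_k = k*(k**2 + 10*k + 31)/(6*(k**3 + 10*k**2 + 31*k + 30)).

Compute t_(k+1)/t_k: get (k + 2)*(3*k + 17)/((k + 7)*(3*k + 14)).
A = k + 2, B = k + 7, C = k + 14/3.
Key eq: (k + 2)·f(k+1) = (k + 6)·f(k) + (k + 14/3).
deg f ≤ 4 (via 1,1,1).
A polynomial solution: f(k) = k*(k + 4)*(k**2 + 10*k + 31)/90.
Get s_k = R·t_k = k*(k**2 + 10*k + 31)/(6*(k**3 + 10*k**2 + 31*k + 30)) with R(k) = B(k−1)f(k)/C(k) = k*(k + 4)*(k + 6)*(k**2 + 10*k + 31)/(30*(3*k + 14)).
Δs = 5*(3*k + 14)/(k**5 + 20*k**4 + 155*k**3 + 580*k**2 + 1044*k + 720), as required.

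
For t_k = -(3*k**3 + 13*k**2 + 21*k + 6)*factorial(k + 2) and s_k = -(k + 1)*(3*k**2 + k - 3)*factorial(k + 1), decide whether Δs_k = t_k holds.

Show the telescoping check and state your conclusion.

s_(k+1) = -(k + 2)*(3*k**2 + 7*k + 1)*factorial(k + 2)
s_(k+1) − s_k = -(3*k**4 + 16*k**3 + 37*k**2 + 34*k + 7)*factorial(k + 1)
(s_(k+1) − s_k) − t_k = (3*k**3 + 10*k**2 + 14*k + 5)*factorial(k + 1)

Invalid: residual (3*k**3 + 10*k**2 + 14*k + 5)*factorial(k + 1) ≠ 0.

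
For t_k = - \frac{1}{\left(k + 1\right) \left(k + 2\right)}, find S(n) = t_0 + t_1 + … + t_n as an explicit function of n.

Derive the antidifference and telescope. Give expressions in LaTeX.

S(n) = \frac{- n - 1}{n + 2}

Ratio r(k) = (k + 1)/(k + 3).
Gosper form: A/B · C(k+1)/C(k) with A=k + 1, B=k + 3, C=1.
Set up (k + 1)·f(k+1) − (k + 2)·f(k) − (1) = 0.
From deg A=1, deg B=1, deg C=0: d=1.
Coefficient equations give f(k) = k.
Get s_k = R·t_k = -k/(k + 1) with R(k) = B(k−1)f(k)/C(k) = k*(k + 2).
Δs = -1/(k**2 + 3*k + 2), as required.
Evaluate: s_(n+1) = (-n - 1)/(n + 2); subtract s_(0) = 0 ⇒ S(n) = (-n - 1)/(n + 2).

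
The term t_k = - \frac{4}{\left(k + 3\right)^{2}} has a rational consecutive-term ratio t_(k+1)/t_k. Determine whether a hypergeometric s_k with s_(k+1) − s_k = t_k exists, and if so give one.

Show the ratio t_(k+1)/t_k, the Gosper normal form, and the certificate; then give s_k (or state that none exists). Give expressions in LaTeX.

Ratio r(k) = (k + 3)**2/(k + 4)**2.
A = k**2 + 6*k + 9, B = k**2 + 8*k + 16, C = 1.
Key eq: (k**2 + 6*k + 9)·f(k+1) = (k**2 + 6*k + 9)·f(k) + (1).
d = 0 from the (2,2,0) case.
Generic f = c0 gives residual -1; -1 = 0 cannot hold, so t_k is not Gosper-summable.

none — t_k is not Gosper-summable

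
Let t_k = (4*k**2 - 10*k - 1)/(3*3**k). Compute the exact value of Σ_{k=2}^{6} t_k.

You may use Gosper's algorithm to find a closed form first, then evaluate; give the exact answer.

Σ = 167/2187

The ratio is (4*k**2 - 2*k - 7)/(3*(4*k**2 - 10*k - 1)).
Normal form (A,B,C) = (1/3, 1, k**2 - 5*k/2 - 1/4).
Set up (1/3)·f(k+1) − (1)·f(k) − (k**2 - 5*k/2 - 1/4) = 0.
Degrees (0,0,2) ⇒ d ≤ 2.
Solving with deg f ≤ 2: f(k) = -3*(2*k**2 - 3*k - 1)/4.
Certificate R = B(k−1)f/C = -3*(2*k**2 - 3*k - 1)/(4*k**2 - 10*k - 1) gives s_k = (-2*k**2 + 3*k + 1)/3**k.
Δs = (4*k**2 - 10*k - 1)/(3*3**k), as required.
Evaluate s at k=7 and k=2: -76/2187 and -1/9; difference 167/2187.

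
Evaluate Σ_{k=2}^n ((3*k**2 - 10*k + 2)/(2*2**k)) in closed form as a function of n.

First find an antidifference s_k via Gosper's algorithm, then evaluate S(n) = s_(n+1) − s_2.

S(n) = 2**(-n - 2)*(5*2**n - 6*n**2 - 4*n)

Ratio r(k) = (3*k**2 - 4*k - 5)/(2*(3*k**2 - 10*k + 2)).
A = 1/2, B = 1, C = k**2 - 10*k/3 + 2/3.
Key eq: (1/2)·f(k+1) = (1)·f(k) + (k**2 - 10*k/3 + 2/3).
Bound: deg f ≤ 2.
Coefficient equations give f(k) = -2*(k - 1)*(3*k - 1)/3.
So s_k = (B(k−1)f/C)·t_k = (-2*(k - 1)*(3*k - 1)/(3*k**2 - 10*k + 2))·t_k = (-3*k**2 + 4*k - 1)/2**k.
Check: Δs_k = (3*k**2 - 10*k + 2)/(2*2**k). ✓
Telescope: S(n) = s_(n+1) − s_(2) = 2**(-n - 1)*n*(-3*n - 2) − (-5/4) = 2**(-n - 2)*(5*2**n - 6*n**2 - 4*n).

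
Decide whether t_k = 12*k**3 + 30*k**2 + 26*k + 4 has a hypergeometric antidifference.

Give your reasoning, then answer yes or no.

Yes. s_k = k*(3*k**3 + 4*k**2 + k - 4).

Compute t_(k+1)/t_k: get (6*k**3 + 33*k**2 + 61*k + 36)/(6*k**3 + 15*k**2 + 13*k + 2).
Factor: A=1; B=1; C=k**3 + 5*k**2/2 + 13*k/6 + 1/3.
Key eq: (1)·f(k+1) = (1)·f(k) + (k**3 + 5*k**2/2 + 13*k/6 + 1/3).
d = 4 from the (0,0,3) case.
Solve for f: f(k) = k*(3*k**3 + 4*k**2 + k - 4)/12 (degree 4 ≤ 4).
So s_k = (B(k−1)f/C)·t_k = (k*(3*k**3 + 4*k**2 + k - 4)/(2*(6*k**3 + 15*k**2 + 13*k + 2)))·t_k = k*(3*k**3 + 4*k**2 + k - 4).
Δs = 12*k**3 + 30*k**2 + 26*k + 4, as required.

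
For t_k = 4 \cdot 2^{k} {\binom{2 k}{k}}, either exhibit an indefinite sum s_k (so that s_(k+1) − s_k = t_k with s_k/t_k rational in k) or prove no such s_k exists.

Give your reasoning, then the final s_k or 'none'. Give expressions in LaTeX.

none (Gosper's algorithm certifies no s_k)

The ratio is 4*(2*k + 1)/(k + 1).
Normal form (A,B,C) = (8*k + 4, k + 1, 1).
f must satisfy (8*k + 4)·f(k+1) − (k)·f(k) = 1.
Degrees (1,1,0) ⇒ d ≤ -1.
d = -1 < 0 ⇒ no nonzero polynomial f; not summable.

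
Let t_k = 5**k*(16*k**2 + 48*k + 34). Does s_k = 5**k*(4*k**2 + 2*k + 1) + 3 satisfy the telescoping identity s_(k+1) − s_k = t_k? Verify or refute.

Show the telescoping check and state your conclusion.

s_(k+1) = 5**(k + 1)*(2*k + 4*(k + 1)**2 + 3) + 3
s_(k+1) − s_k = 5**k*(16*k**2 + 48*k + 34)
(s_(k+1) − s_k) − t_k = 0

Valid — Δs_k = t_k.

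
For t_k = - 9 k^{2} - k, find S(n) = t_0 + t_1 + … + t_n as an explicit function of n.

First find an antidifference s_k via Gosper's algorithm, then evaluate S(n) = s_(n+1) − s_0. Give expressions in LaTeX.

S(n) = n \left(- 3 n^{2} - 5 n - 2\right)

Ratio r(k) = (k + 9*(k + 1)**2 + 1)/(k*(9*k + 1)).
Factor: A=1; B=1; C=k**2 + k/9.
Set up (1)·f(k+1) − (1)·f(k) − (k**2 + k/9) = 0.
From deg A=0, deg B=0, deg C=2: d=3.
Coefficient equations give f(k) = k*(k - 1)*(3*k - 1)/9.
So s_k = (B(k−1)f/C)·t_k = ((k - 1)*(3*k - 1)/(9*k + 1))·t_k = k*(-3*k**2 + 4*k - 1).
Δs = k*(-9*k - 1), as required.
Telescope: S(n) = s_(n+1) − s_(0) = n*(-3*n**2 - 5*n - 2) − (0) = n*(-3*n**2 - 5*n - 2).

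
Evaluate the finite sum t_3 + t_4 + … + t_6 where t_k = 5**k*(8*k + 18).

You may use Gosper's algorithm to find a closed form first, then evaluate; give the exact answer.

Σ = 1249000

The ratio is 5*(4*k + 13)/(4*k + 9).
A = 5, B = 1, C = k + 9/4.
f must satisfy (5)·f(k+1) − (1)·f(k) = k + 9/4.
Degrees (0,0,1) ⇒ d ≤ 1.
Match coefficients ⇒ f(k) = (k + 1)/4.
Certificate R = B(k−1)f/C = (k + 1)/(4*k + 9) gives s_k = 2*5**k*(k + 1).
s_(k+1) − s_k = 5**k*(8*k + 18) = t_k.
Sum = s_(7) − s_(3); s_(7) = 1250000, s_(3) = 1000 ⇒ 1249000.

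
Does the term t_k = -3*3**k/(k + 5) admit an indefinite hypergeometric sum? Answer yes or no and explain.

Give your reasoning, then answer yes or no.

No; the degree bound rules out any f.

r(k) = 3*(k + 5)/(k + 6) after simplifying.
Take A(k)=3*k + 15, B(k)=k + 6, C(k)=1.
Set up (3*k + 15)·f(k+1) − (k + 5)·f(k) − (1) = 0.
d = -1 from the (1,1,0) case.
d = -1 < 0 ⇒ no nonzero polynomial f; not summable.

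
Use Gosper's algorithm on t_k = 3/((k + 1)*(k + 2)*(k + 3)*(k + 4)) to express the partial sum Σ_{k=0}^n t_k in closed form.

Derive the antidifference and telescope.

S(n) = (n**3 + 9*n**2 + 26*n + 18)/(6*(n**3 + 9*n**2 + 26*n + 24))

Compute t_(k+1)/t_k: get (k + 1)/(k + 5).
Factor: A=k + 1; B=k + 5; C=1.
Key eq: (k + 1)·f(k+1) = (k + 4)·f(k) + (1).
deg f ≤ 3 (via 1,1,0).
A polynomial solution: f(k) = k*(k**2 + 6*k + 11)/18.
So s_k = (B(k−1)f/C)·t_k = (k*(k + 4)*(k**2 + 6*k + 11)/18)·t_k = k*(k**2 + 6*k + 11)/(6*(k + 1)*(k + 2)*(k + 3)).
s_(k+1) − s_k = 3/(k**4 + 10*k**3 + 35*k**2 + 50*k + 24) = t_k.
Telescope: S(n) = s_(n+1) − s_(0) = (n**3 + 9*n**2 + 26*n + 18)/(6*(n**3 + 9*n**2 + 26*n + 24)) − (0) = (n**3 + 9*n**2 + 26*n + 18)/(6*(n**3 + 9*n**2 + 26*n + 24)).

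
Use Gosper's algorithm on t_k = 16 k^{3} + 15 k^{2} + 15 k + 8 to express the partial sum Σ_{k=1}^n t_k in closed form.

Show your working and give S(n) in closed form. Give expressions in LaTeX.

Ratio r(k) = (16*k**3 + 63*k**2 + 93*k + 54)/(16*k**3 + 15*k**2 + 15*k + 8).
Normal form (A,B,C) = (1, 1, k**3 + 15*k**2/16 + 15*k/16 + 1/2).
Solve (1)·f(k+1) − (1)·f(k) = k**3 + 15*k**2/16 + 15*k/16 + 1/2.
deg f ≤ 4 (via 0,0,3).
Coefficient equations give f(k) = k*(4*k**3 - 3*k**2 + 4*k + 3)/16.
Then R = B(k−1)f/C = k*(4*k**3 - 3*k**2 + 4*k + 3)/(16*k**3 + 15*k**2 + 15*k + 8), so s_k = R(k)·t_k = k*(4*k**3 - 3*k**2 + 4*k + 3).
Check: Δs_k = 16*k**3 + 15*k**2 + 15*k + 8. ✓
s_(n+1) = 4*n**4 + 13*n**3 + 19*n**2 + 18*n + 8 and s_(1) = 8, so S(n) = n*(4*n**3 + 13*n**2 + 19*n + 18).

S(n) = n \left(4 n^{3} + 13 n^{2} + 19 n + 18\right)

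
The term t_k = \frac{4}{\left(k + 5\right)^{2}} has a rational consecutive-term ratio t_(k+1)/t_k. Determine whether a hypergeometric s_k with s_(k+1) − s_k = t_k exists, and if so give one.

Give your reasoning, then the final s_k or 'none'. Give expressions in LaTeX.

not Gosper-summable; s_k does not exist

t_(k+1)/t_k = (k + 5)**2/(k + 6)**2.
Gosper form: A/B · C(k+1)/C(k) with A=k**2 + 10*k + 25, B=k**2 + 12*k + 36, C=1.
Set up (k**2 + 10*k + 25)·f(k+1) − (k**2 + 10*k + 25)·f(k) − (1) = 0.
d = 0 from the (2,2,0) case.
Write f(k) = c0. Then LHS − RHS = -1, requiring -1 = 0: contradictory. No certificate.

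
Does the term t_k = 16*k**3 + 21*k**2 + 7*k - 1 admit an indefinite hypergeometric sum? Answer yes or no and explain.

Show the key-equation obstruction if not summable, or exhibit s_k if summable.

Ratio r(k) = (16*k**3 + 69*k**2 + 97*k + 43)/(16*k**3 + 21*k**2 + 7*k - 1).
Gosper form: A/B · C(k+1)/C(k) with A=1, B=1, C=k**3 + 21*k**2/16 + 7*k/16 - 1/16.
Need (1)·f(k+1) − (1)·f(k) = k**3 + 21*k**2/16 + 7*k/16 - 1/16.
Degrees (0,0,3) ⇒ d ≤ 4.
Coefficient equations give f(k) = k*(4*k**3 - k**2 - 3*k - 1)/16.
Certificate R = B(k−1)f/C = k*(4*k**3 - k**2 - 3*k - 1)/(16*k**3 + 21*k**2 + 7*k - 1) gives s_k = k*(4*k**3 - k**2 - 3*k - 1).
Δs = 16*k**3 + 21*k**2 + 7*k - 1, as required.

Yes. s_k = k*(4*k**3 - k**2 - 3*k - 1).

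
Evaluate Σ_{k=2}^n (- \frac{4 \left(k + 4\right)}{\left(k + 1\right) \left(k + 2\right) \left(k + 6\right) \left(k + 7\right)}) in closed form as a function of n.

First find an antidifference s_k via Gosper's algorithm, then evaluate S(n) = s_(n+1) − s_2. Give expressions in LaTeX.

S(n) = \frac{- n^{2} - 9 n + 10}{12 \left(n^{2} + 9 n + 14\right)}

Compute t_(k+1)/t_k: get (k + 1)*(k + 5)*(k + 6)/((k + 3)*(k + 4)*(k + 8)).
Normal form (A,B,C) = (k + 1, k + 8, k**4 + 16*k**3 + 95*k**2 + 248*k + 240).
Key eq: (k + 1)·f(k+1) = (k + 7)·f(k) + (k**4 + 16*k**3 + 95*k**2 + 248*k + 240).
d = 6 from the (1,1,4) case.
A polynomial solution: f(k) = k*(k + 2)*(k + 3)*(k + 4)*(k + 5)*(k + 7)/12.
So s_k = (B(k−1)f/C)·t_k = (k*(k + 2)*(k + 7)**2/(12*(k + 4)))·t_k = k*(-k - 7)/(3*(k**2 + 7*k + 6)).
Check: Δs_k = 4*(-k - 4)/(k**4 + 16*k**3 + 83*k**2 + 152*k + 84). ✓
Evaluate: s_(n+1) = (-n**2 - 9*n - 8)/(3*(n**2 + 9*n + 14)); subtract s_(2) = -1/4 ⇒ S(n) = (-n**2 - 9*n + 10)/(12*(n**2 + 9*n + 14)).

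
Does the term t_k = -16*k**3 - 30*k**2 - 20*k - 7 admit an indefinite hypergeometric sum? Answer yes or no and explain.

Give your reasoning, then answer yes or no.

Yes. s_k = k*(-4*k**3 - 2*k**2 + k - 2).

Compute t_(k+1)/t_k: get (16*k**3 + 78*k**2 + 128*k + 73)/(16*k**3 + 30*k**2 + 20*k + 7).
Gosper form: A/B · C(k+1)/C(k) with A=1, B=1, C=k**3 + 15*k**2/8 + 5*k/4 + 7/16.
Set up (1)·f(k+1) − (1)·f(k) − (k**3 + 15*k**2/8 + 5*k/4 + 7/16) = 0.
deg f ≤ 4 (via 0,0,3).
Solve for f: f(k) = k*(4*k**3 + 2*k**2 - k + 2)/16 (degree 4 ≤ 4).
Then R = B(k−1)f/C = k*(4*k**3 + 2*k**2 - k + 2)/(16*k**3 + 30*k**2 + 20*k + 7), so s_k = R(k)·t_k = k*(-4*k**3 - 2*k**2 + k - 2).
Check: Δs_k = -16*k**3 - 30*k**2 - 20*k - 7. ✓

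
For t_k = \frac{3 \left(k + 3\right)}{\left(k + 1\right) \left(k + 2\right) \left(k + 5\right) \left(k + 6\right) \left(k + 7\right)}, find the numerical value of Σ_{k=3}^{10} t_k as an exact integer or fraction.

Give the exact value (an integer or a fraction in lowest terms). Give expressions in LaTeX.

Σ = 31/9792

r(k) = (k + 1)*(k + 4)*(k + 5)/((k + 3)**2*(k + 8)) after simplifying.
Factor: A=k + 1; B=k + 8; C=k**3 + 10*k**2 + 33*k + 36.
Key eq: (k + 1)·f(k+1) = (k + 7)·f(k) + (k**3 + 10*k**2 + 33*k + 36).
From deg A=1, deg B=1, deg C=3: d=6.
Coefficient equations give f(k) = k*(k + 2)*(k + 3)*(k + 4)*(k**2 + 12*k + 41)/90.
Certificate R = B(k−1)f/C = k*(k + 2)*(k + 7)*(k**2 + 12*k + 41)/(90*(k + 3)) gives s_k = k*(k**2 + 12*k + 41)/(30*(k**3 + 12*k**2 + 41*k + 30)).
Check: Δs_k = 3*(k + 3)/(k**5 + 21*k**4 + 163*k**3 + 567*k**2 + 844*k + 420). ✓
Telescoping: Σ = s_(11) − s_(3) = 539/16320 − (43/1440) = 31/9792.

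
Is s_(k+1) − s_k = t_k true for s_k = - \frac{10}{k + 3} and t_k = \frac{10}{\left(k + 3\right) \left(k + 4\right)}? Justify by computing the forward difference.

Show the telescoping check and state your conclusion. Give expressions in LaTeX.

s_(k+1) = -10/(k + 4)
s_(k+1) − s_k = 10/((k + 3)*(k + 4))
(s_(k+1) − s_k) − t_k = 0

valid; difference matches t_k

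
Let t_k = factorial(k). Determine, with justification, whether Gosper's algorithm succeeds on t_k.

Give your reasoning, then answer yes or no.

Compute t_(k+1)/t_k: get k + 1.
A = k + 1, B = 1, C = 1.
Key eq: (k + 1)·f(k+1) = (1)·f(k) + (1).
deg f ≤ -1 (via 1,0,0).
deg f ≤ -1 is impossible — no certificate.

No — key equation has no polynomial f.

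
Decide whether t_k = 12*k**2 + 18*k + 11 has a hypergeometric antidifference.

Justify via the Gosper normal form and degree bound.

Yes. s_k = k*(4*k**2 + 3*k + 4).

t_(k+1)/t_k = (12*k**2 + 42*k + 41)/(12*k**2 + 18*k + 11).
Normal form (A,B,C) = (1, 1, k**2 + 3*k/2 + 11/12).
Need (1)·f(k+1) − (1)·f(k) = k**2 + 3*k/2 + 11/12.
From deg A=0, deg B=0, deg C=2: d=3.
Solve for f: f(k) = k*(4*k**2 + 3*k + 4)/12 (degree 3 ≤ 3).
So s_k = (B(k−1)f/C)·t_k = (k*(4*k**2 + 3*k + 4)/(12*k**2 + 18*k + 11))·t_k = k*(4*k**2 + 3*k + 4).
Verify: 12*k**2 + 18*k + 11 matches t_k.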